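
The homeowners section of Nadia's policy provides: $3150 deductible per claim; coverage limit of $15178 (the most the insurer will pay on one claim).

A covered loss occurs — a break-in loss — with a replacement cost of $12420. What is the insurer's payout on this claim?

$9270

Less the $3150 deductible: $12420 − $3150 = $9270.
That's under the $15178 cap, so the insurer reimburses the full $9270.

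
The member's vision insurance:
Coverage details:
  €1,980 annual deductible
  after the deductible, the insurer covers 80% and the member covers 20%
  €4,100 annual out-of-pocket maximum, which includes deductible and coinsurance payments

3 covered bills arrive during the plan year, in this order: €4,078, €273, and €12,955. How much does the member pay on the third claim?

€1,645.80

Claim 1 — €4,078: €1,980 to deductible, leaving €2,098; member's 20% is €419.60. Member pays €2,399.60; OOP now €2,399.60.
Claim 2 — €273: deductible met; 20% of €273 = €54.60. Member pays €54.60; OOP now €2,454.20.
Claim 3 — €12,955: deductible met; 20% of €12,955 = €2,591. That would push OOP to €5,045.20, over the €4,100 cap, so member pays €4,100 − €2,454.20 = €1,645.80.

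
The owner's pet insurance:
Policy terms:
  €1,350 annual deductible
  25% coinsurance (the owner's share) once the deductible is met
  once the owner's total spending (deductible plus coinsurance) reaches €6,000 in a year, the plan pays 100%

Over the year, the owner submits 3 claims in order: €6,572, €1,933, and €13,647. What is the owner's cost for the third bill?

Bill 1, €6,572: €1,350 to deductible, leaving €5,222; 25% of €5,222 = €1,305.50. Owner pays €2,655.50; OOP now €2,655.50.
Bill 2, €1,933: 25% coinsurance on €1,933 = €483.25. Owner owes €483.25 (running OOP €3,138.75).
Bill 3, €13,647: deductible already satisfied, so owner's share is 25% × €13,647 = €3,411.75. OOP would hit €6,550.50 > €6,000, so the cap limits the owner to €6,000 − €3,138.75 = €2,861.25.

€2,861.25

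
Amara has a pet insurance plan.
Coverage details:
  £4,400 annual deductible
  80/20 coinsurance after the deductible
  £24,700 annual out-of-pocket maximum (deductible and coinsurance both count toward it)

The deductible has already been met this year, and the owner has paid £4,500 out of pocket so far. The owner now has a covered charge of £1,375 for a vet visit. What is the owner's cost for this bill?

£275

With the deductible met, the entire £1,375 is subject to coinsurance.
Owner's 20% share of £1,375 is £275.
Total out-of-pocket so far would be £4,500 + £275 = £4,775, below the £24,700 cap — no reduction.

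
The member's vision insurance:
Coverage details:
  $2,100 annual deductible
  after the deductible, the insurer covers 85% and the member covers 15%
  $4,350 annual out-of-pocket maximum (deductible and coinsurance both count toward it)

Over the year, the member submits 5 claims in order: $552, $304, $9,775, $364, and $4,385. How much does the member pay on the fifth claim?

#1 ($552): entire amount goes to the deductible. Cost to member: $552. OOP to date $552.
#2 ($304): entire amount goes to the deductible. Member owes $304 (running OOP $856).
#3 ($9,775): $1,244 finishes the deductible; $8,531 goes to coinsurance; member's 15% is $1,279.65. Member owes $2,523.65 (running OOP $3,379.65).
#4 ($364): 15% coinsurance on $364 = $54.60. Member owes $54.60 (running OOP $3,434.25).
#5 ($4,385): 15% coinsurance on $4,385 = $657.75. Member pays $657.75; OOP now $4,092.

$657.75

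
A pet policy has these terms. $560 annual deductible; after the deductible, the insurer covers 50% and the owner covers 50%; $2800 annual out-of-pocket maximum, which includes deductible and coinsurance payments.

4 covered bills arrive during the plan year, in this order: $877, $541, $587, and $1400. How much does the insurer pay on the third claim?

$293.50

Claim 1 — $877: $560 finishes the deductible; $317 goes to coinsurance; owner's 50% is $158.50. Owner owes $718.50 (running OOP $718.50). Insurer: $877 − $718.50 = $158.50.
Claim 2 — $541: deductible already satisfied, so owner's share is 50% × $541 = $270.50. Owner pays $270.50; OOP now $989. Insurer: $541 − $270.50 = $270.50.
Claim 3 — $587: 50% coinsurance on $587 = $293.50. Cost to owner: $293.50. OOP to date $1282.50. Insurer: $587 − $293.50 = $293.50.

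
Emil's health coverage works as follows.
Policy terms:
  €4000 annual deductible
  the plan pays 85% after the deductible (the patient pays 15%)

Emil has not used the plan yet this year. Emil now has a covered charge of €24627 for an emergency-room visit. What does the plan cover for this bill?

€17532.95

The full €4000 deductible is still open; €4000 of this bill applies to it.
The remaining €20627 (= €24627 − €4000) moves to coinsurance.
Patient's 15% share of €20627 is €3094.05.
That puts the patient's cost at €4000 + €3094.05 = €7094.05.
The insurer covers the remainder: €24627 − €7094.05 = €17532.95.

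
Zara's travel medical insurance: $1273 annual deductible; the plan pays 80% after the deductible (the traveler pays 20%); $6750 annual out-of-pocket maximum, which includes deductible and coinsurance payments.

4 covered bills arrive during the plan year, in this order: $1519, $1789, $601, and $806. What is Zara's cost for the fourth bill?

$161.20

Bill 1, $1519: deductible takes $1273, $246 remains; traveler's 20% is $49.20. Cost to traveler: $1322.20. OOP to date $1322.20.
Bill 2, $1789: deductible already satisfied, so traveler's share is 20% × $1789 = $357.80. Traveler pays $357.80; OOP now $1680.
Bill 3, $601: deductible met; 20% of $601 = $120.20. Cost to traveler: $120.20. OOP to date $1800.20.
Bill 4, $806: deductible already satisfied, so traveler's share is 20% × $806 = $161.20. Traveler owes $161.20 (running OOP $1961.40).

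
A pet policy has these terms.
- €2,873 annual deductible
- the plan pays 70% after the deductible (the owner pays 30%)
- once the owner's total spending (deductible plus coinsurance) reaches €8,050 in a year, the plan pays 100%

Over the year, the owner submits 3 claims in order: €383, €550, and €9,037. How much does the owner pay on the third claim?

Bill 1, €383: all of it applies to the deductible. Owner pays €383; OOP now €383.
Bill 2, €550: fully absorbed by the deductible. Owner pays €550; OOP now €933.
Bill 3, €9,037: €1,940 to deductible, leaving €7,097; owner's 30% is €2,129.10. Owner pays €4,069.10; OOP now €5,002.10.

€4,069.10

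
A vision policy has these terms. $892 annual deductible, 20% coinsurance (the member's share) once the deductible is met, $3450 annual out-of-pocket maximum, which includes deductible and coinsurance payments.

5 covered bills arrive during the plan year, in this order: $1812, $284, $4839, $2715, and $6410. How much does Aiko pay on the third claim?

$967.80

#1 ($1812): $892 finishes the deductible; $920 goes to coinsurance; member's 20% is $184. Member pays $1076; OOP now $1076.
#2 ($284): 20% coinsurance on $284 = $56.80. Member owes $56.80 (running OOP $1132.80).
#3 ($4839): deductible met; 20% of $4839 = $967.80. Cost to member: $967.80. OOP to date $2100.60.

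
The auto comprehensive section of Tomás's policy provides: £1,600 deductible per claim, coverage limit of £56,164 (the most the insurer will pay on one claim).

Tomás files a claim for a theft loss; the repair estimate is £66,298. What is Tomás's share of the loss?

Less the £1,600 deductible: £66,298 − £1,600 = £64,698.
£64,698 exceeds the £56,164 limit, so the insurer pays the limit: £56,164.
The policyholder bears the rest of the original loss: £66,298 − £56,164 = £10,134.

£10,134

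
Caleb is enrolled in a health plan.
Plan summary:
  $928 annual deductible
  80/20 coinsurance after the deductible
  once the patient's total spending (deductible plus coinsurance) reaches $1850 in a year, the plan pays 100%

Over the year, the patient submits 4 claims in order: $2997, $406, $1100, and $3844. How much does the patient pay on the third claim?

$220

#1 ($2997): $928 to deductible, leaving $2069; coinsurance $2069 × 20% = $413.80. Patient pays $1341.80; OOP now $1341.80.
#2 ($406): deductible already satisfied, so patient's share is 20% × $406 = $81.20. Patient owes $81.20 (running OOP $1423).
#3 ($1100): deductible already satisfied, so patient's share is 20% × $1100 = $220. Patient owes $220 (running OOP $1643).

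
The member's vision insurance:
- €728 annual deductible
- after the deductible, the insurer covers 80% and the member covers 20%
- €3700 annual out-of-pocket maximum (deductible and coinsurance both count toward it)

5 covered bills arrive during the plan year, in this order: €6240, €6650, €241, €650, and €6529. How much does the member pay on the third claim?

€48.20

Claim 1 (€6240): deductible takes €728, €5512 remains; member's 20% is €1102.40. Member owes €1830.40 (running OOP €1830.40).
Claim 2 (€6650): 20% coinsurance on €6650 = €1330. Member owes €1330 (running OOP €3160.40).
Claim 3 (€241): 20% coinsurance on €241 = €48.20. Cost to member: €48.20. OOP to date €3208.60.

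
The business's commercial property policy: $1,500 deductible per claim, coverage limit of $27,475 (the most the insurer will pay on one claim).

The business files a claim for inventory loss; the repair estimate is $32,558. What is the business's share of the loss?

Subtract the deductible: $32,558 − $1,500 = $31,058.
The $27,475 per-incident cap binds; insurer pays $27,475.
Out of pocket: $32,558 − $27,475 = $5,083.

$5,083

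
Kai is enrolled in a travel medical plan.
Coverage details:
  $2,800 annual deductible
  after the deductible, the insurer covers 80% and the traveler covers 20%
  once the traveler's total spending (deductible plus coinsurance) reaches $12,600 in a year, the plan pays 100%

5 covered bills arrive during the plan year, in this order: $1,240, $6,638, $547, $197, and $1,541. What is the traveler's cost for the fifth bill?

$308.20

#1 ($1,240): all of it applies to the deductible. Traveler owes $1,240 (running OOP $1,240).
#2 ($6,638): $1,560 to deductible, leaving $5,078; coinsurance $5,078 × 20% = $1,015.60. Traveler owes $2,575.60 (running OOP $3,815.60).
#3 ($547): deductible already satisfied, so traveler's share is 20% × $547 = $109.40. Traveler owes $109.40 (running OOP $3,925).
#4 ($197): 20% coinsurance on $197 = $39.40. Traveler pays $39.40; OOP now $3,964.40.
#5 ($1,541): deductible already satisfied, so traveler's share is 20% × $1,541 = $308.20. Cost to traveler: $308.20. OOP to date $4,272.60.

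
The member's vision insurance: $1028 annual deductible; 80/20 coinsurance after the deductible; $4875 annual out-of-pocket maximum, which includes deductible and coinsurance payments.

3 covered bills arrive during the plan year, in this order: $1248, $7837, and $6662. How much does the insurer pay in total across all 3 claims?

Claim 1 ($1248): $1028 finishes the deductible; $220 goes to coinsurance; coinsurance $220 × 20% = $44. Cost to member: $1072. OOP to date $1072. Insurer: $1248 − $1072 = $176.
Claim 2 ($7837): deductible met; 20% of $7837 = $1567.40. Member pays $1567.40; OOP now $2639.40. Insurer: $7837 − $1567.40 = $6269.60.
Claim 3 ($6662): deductible already satisfied, so member's share is 20% × $6662 = $1332.40. Cost to member: $1332.40. OOP to date $3971.80. Insurer: $6662 − $1332.40 = $5329.60.
Insurer total = bills − member's total = $15747 − $3971.80 = $11775.20.

$11775.20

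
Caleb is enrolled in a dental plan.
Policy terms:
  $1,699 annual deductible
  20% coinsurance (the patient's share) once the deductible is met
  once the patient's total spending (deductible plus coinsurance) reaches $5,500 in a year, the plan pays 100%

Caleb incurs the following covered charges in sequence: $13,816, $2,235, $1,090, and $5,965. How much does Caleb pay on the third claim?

$218

#1 ($13,816): $1,699 to deductible, leaving $12,117; 20% of $12,117 = $2,423.40. Patient owes $4,122.40 (running OOP $4,122.40).
#2 ($2,235): 20% coinsurance on $2,235 = $447. Cost to patient: $447. OOP to date $4,569.40.
#3 ($1,090): 20% coinsurance on $1,090 = $218. Cost to patient: $218. OOP to date $4,787.40.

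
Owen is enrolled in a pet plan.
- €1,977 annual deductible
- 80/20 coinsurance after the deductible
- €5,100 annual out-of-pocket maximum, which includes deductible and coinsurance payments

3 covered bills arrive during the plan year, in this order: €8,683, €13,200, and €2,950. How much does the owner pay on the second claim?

Bill 1, €8,683: deductible takes €1,977, €6,706 remains; owner's 20% is €1,341.20. Owner pays €3,318.20; OOP now €3,318.20.
Bill 2, €13,200: deductible already satisfied, so owner's share is 20% × €13,200 = €2,640. OOP would hit €5,958.20 > €5,100, so the cap limits the owner to €5,100 − €3,318.20 = €1,781.80.

€1,781.80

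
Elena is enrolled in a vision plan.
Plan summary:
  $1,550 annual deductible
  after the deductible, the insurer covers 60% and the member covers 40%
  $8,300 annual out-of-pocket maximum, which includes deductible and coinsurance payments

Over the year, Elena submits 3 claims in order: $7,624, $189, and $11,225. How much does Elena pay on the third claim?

$4,244.80

Claim 1 — $7,624: deductible takes $1,550, $6,074 remains; coinsurance $6,074 × 40% = $2,429.60. Member pays $3,979.60; OOP now $3,979.60.
Claim 2 — $189: 40% coinsurance on $189 = $75.60. Cost to member: $75.60. OOP to date $4,055.20.
Claim 3 — $11,225: 40% coinsurance on $11,225 = $4,490. Adding that to $4,055.20 gives $8,545.20, past the $8,300 cap; member pays only $8,300 − $4,055.20 = $4,244.80.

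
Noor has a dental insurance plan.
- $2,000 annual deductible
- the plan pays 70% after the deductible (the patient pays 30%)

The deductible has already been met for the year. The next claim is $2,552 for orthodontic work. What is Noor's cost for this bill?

$765.60

With the deductible met, the entire $2,552 is subject to coinsurance.
Patient's 30% share of $2,552 is $765.60.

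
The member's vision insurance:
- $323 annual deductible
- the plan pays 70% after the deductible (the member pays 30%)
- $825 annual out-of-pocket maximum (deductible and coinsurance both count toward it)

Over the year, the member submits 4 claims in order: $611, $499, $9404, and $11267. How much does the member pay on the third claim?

Claim 1 ($611): $323 finishes the deductible; $288 goes to coinsurance; member's 30% is $86.40. Cost to member: $409.40. OOP to date $409.40.
Claim 2 ($499): deductible already satisfied, so member's share is 30% × $499 = $149.70. Cost to member: $149.70. OOP to date $559.10.
Claim 3 ($9404): deductible already satisfied, so member's share is 30% × $9404 = $2821.20. Adding that to $559.10 gives $3380.30, past the $825 cap; member pays only $825 − $559.10 = $265.90.

$265.90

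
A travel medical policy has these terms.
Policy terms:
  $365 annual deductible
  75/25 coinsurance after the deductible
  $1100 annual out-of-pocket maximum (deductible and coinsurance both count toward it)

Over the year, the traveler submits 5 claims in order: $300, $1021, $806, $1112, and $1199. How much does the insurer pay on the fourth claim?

$834

Claim 1 ($300): fully absorbed by the deductible. Cost to traveler: $300. OOP to date $300. Plan pays $300 − $300 = $0.
Claim 2 ($1021): deductible takes $65, $956 remains; 25% of $956 = $239. Cost to traveler: $304. OOP to date $604. Insurer: $1021 − $304 = $717.
Claim 3 ($806): deductible met; 25% of $806 = $201.50. Cost to traveler: $201.50. OOP to date $805.50. Plan pays $806 − $201.50 = $604.50.
Claim 4 ($1112): deductible already satisfied, so traveler's share is 25% × $1112 = $278. Traveler owes $278 (running OOP $1083.50). Plan pays $1112 − $278 = $834.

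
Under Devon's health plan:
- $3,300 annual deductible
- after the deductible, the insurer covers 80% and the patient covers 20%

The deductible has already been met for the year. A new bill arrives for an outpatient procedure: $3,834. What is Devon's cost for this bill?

The deductible is already satisfied, so the full bill goes to coinsurance.
Coinsurance: $3,834 × 20% = $766.80.

$766.80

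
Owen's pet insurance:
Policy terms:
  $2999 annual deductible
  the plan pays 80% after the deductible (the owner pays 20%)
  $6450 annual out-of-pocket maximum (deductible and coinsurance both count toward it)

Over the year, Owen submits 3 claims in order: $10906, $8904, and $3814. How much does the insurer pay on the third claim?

$3725.20

Claim 1 ($10906): deductible takes $2999, $7907 remains; coinsurance $7907 × 20% = $1581.40. Cost to owner: $4580.40. OOP to date $4580.40. Plan pays $10906 − $4580.40 = $6325.60.
Claim 2 ($8904): 20% coinsurance on $8904 = $1780.80. Owner pays $1780.80; OOP now $6361.20. Insurer: $8904 − $1780.80 = $7123.20.
Claim 3 ($3814): 20% coinsurance on $3814 = $762.80. OOP would hit $7124 > $6450, so the cap limits the owner to $6450 − $6361.20 = $88.80. Insurer: $3814 − $88.80 = $3725.20.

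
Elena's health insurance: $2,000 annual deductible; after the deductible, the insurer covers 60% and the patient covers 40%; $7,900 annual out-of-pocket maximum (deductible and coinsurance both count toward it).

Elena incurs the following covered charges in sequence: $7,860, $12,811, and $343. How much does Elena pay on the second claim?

$3,556

Bill 1, $7,860: deductible takes $2,000, $5,860 remains; 40% of $5,860 = $2,344. Patient pays $4,344; OOP now $4,344.
Bill 2, $12,811: 40% coinsurance on $12,811 = $5,124.40. OOP would hit $9,468.40 > $7,900, so the cap limits the patient to $7,900 − $4,344 = $3,556.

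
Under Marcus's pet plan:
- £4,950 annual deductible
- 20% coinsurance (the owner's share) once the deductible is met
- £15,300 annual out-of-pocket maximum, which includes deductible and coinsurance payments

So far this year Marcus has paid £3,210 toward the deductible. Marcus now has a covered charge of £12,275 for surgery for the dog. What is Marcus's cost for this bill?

Deductible still to meet: £4,950 − £3,210 = £1,740.
After the £1,740 deductible portion, £12,275 − £1,740 = £10,535 is subject to coinsurance.
Coinsurance: £10,535 × 20% = £2,107.
Owner responsibility before any cap: £1,740 + £2,107 = £3,847.
Year-to-date out-of-pocket becomes £3,210 + £3,847 = £7,057, still under the £15,300 maximum, so no cap applies.

£3,847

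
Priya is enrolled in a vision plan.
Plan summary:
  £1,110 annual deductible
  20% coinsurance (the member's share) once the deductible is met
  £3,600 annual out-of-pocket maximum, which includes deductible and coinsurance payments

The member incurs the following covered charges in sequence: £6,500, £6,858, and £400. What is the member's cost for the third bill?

£40.40

Claim 1 (£6,500): £1,110 finishes the deductible; £5,390 goes to coinsurance; member's 20% is £1,078. Cost to member: £2,188. OOP to date £2,188.
Claim 2 (£6,858): deductible met; 20% of £6,858 = £1,371.60. Member pays £1,371.60; OOP now £3,559.60.
Claim 3 (£400): deductible met; 20% of £400 = £80. OOP would hit £3,639.60 > £3,600, so the cap limits the member to £3,600 − £3,559.60 = £40.40.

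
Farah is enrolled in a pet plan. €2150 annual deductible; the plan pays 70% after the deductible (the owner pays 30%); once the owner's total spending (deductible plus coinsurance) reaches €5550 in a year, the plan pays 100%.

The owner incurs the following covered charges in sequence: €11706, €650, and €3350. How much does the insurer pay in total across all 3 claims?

€10156

Claim 1 — €11706: deductible takes €2150, €9556 remains; coinsurance €9556 × 30% = €2866.80. Cost to owner: €5016.80. OOP to date €5016.80. Plan pays €11706 − €5016.80 = €6689.20.
Claim 2 — €650: 30% coinsurance on €650 = €195. Owner owes €195 (running OOP €5211.80). Insurer: €650 − €195 = €455.
Claim 3 — €3350: deductible met; 30% of €3350 = €1005. Adding that to €5211.80 gives €6216.80, past the €5550 cap; owner pays only €5550 − €5211.80 = €338.20. Plan pays €3350 − €338.20 = €3011.80.
Insurer total: €6689.20 + €455 + €3011.80 = €10156.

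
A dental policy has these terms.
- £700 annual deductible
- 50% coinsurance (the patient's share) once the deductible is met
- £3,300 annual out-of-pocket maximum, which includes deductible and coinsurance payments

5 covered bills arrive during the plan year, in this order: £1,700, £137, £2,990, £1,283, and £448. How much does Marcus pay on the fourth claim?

#1 (£1,700): £700 to deductible, leaving £1,000; patient's 50% is £500. Patient pays £1,200; OOP now £1,200.
#2 (£137): 50% coinsurance on £137 = £68.50. Patient pays £68.50; OOP now £1,268.50.
#3 (£2,990): deductible met; 50% of £2,990 = £1,495. Patient owes £1,495 (running OOP £2,763.50).
#4 (£1,283): deductible already satisfied, so patient's share is 50% × £1,283 = £641.50. OOP would hit £3,405 > £3,300, so the cap limits the patient to £3,300 − £2,763.50 = £536.50.

£536.50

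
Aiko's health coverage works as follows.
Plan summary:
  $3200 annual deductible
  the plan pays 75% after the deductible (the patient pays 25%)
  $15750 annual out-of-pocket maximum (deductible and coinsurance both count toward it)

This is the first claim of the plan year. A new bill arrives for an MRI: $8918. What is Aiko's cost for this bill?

$4629.50

Nothing has been paid toward the $3200 deductible, so the first $3200 of this charge is applied there.
After the $3200 deductible portion, $8918 − $3200 = $5718 is subject to coinsurance.
25% of $5718 = $1429.50 falls to the patient.
That puts the patient's cost at $3200 + $1429.50 = $4629.50 before any cap.
Year-to-date out-of-pocket becomes $0 + $4629.50 = $4629.50, still under the $15750 maximum, so no cap applies.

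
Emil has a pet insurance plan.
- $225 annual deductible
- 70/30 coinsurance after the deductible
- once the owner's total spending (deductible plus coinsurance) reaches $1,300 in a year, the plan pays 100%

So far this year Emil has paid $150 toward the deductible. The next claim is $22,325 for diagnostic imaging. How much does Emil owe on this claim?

$1,150

Remaining deductible: $225 − $150 = $75.
The remaining $22,250 (= $22,325 − $75) moves to coinsurance.
Owner's 30% share of $22,250 is $6,675.
Owner responsibility before any cap: $75 + $6,675 = $6,750.
Year-to-date out-of-pocket would reach $150 + $6,750 = $6,900, above the $1,300 maximum, so the owner pays only $1,300 − $150 = $1,150.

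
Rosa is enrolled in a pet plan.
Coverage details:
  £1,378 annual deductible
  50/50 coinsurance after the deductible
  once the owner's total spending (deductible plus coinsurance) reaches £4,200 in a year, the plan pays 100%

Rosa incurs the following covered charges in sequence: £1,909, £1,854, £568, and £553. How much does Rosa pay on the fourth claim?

Bill 1, £1,909: deductible takes £1,378, £531 remains; coinsurance £531 × 50% = £265.50. Owner pays £1,643.50; OOP now £1,643.50.
Bill 2, £1,854: 50% coinsurance on £1,854 = £927. Cost to owner: £927. OOP to date £2,570.50.
Bill 3, £568: deductible met; 50% of £568 = £284. Owner pays £284; OOP now £2,854.50.
Bill 4, £553: deductible met; 50% of £553 = £276.50. Cost to owner: £276.50. OOP to date £3,131.

£276.50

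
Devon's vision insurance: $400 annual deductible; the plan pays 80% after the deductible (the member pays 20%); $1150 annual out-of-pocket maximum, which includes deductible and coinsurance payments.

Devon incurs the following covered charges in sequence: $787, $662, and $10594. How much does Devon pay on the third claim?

Claim 1 — $787: deductible takes $400, $387 remains; 20% of $387 = $77.40. Member owes $477.40 (running OOP $477.40).
Claim 2 — $662: deductible met; 20% of $662 = $132.40. Member pays $132.40; OOP now $609.80.
Claim 3 — $10594: deductible met; 20% of $10594 = $2118.80. That would push OOP to $2728.60, over the $1150 cap, so member pays $1150 − $609.80 = $540.20.

$540.20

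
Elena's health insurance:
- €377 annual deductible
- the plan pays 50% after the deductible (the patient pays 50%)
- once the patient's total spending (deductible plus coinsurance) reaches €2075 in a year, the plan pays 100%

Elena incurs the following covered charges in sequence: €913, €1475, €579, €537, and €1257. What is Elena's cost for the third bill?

€289.50

Bill 1, €913: €377 finishes the deductible; €536 goes to coinsurance; coinsurance €536 × 50% = €268. Cost to patient: €645. OOP to date €645.
Bill 2, €1475: deductible already satisfied, so patient's share is 50% × €1475 = €737.50. Cost to patient: €737.50. OOP to date €1382.50.
Bill 3, €579: deductible met; 50% of €579 = €289.50. Patient pays €289.50; OOP now €1672.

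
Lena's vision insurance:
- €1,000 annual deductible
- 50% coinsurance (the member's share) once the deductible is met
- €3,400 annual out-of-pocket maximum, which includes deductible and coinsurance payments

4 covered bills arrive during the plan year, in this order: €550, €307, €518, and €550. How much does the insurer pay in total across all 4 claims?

€462.50

Claim 1 (€550): all of it applies to the deductible. Member pays €550; OOP now €550. Plan pays €550 − €550 = €0.
Claim 2 (€307): all of it applies to the deductible. Member owes €307 (running OOP €857). Insurer: €307 − €307 = €0.
Claim 3 (€518): €143 finishes the deductible; €375 goes to coinsurance; coinsurance €375 × 50% = €187.50. Member pays €330.50; OOP now €1,187.50. Insurer: €518 − €330.50 = €187.50.
Claim 4 (€550): 50% coinsurance on €550 = €275. Member pays €275; OOP now €1,462.50. Plan pays €550 − €275 = €275.
Insurer total = bills − member's total = €1,925 − €1,462.50 = €462.50.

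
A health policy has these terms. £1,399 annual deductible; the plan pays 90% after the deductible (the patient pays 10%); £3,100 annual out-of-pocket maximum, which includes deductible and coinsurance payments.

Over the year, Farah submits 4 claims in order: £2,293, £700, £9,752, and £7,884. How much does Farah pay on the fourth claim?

£566.40

Bill 1, £2,293: £1,399 to deductible, leaving £894; 10% of £894 = £89.40. Cost to patient: £1,488.40. OOP to date £1,488.40.
Bill 2, £700: deductible already satisfied, so patient's share is 10% × £700 = £70. Patient pays £70; OOP now £1,558.40.
Bill 3, £9,752: 10% coinsurance on £9,752 = £975.20. Patient pays £975.20; OOP now £2,533.60.
Bill 4, £7,884: deductible already satisfied, so patient's share is 10% × £7,884 = £788.40. That would push OOP to £3,322, over the £3,100 cap, so patient pays £3,100 − £2,533.60 = £566.40.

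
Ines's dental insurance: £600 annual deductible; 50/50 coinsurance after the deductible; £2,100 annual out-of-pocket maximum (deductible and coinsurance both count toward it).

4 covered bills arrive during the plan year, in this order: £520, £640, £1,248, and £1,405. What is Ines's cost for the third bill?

#1 (£520): entire amount goes to the deductible. Cost to patient: £520. OOP to date £520.
#2 (£640): £80 finishes the deductible; £560 goes to coinsurance; patient's 50% is £280. Cost to patient: £360. OOP to date £880.
#3 (£1,248): deductible met; 50% of £1,248 = £624. Patient pays £624; OOP now £1,504.

£624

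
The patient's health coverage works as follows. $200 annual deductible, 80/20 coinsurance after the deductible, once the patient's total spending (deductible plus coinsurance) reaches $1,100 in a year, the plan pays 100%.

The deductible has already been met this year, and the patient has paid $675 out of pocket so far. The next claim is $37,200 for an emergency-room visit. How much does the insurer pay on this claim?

$36,775

The deductible is already satisfied, so the full bill goes to coinsurance.
Coinsurance: $37,200 × 20% = $7,440.
That would bring total out-of-pocket to $8,115, past the $1,100 cap. The patient is capped at $1,100 − $675 = $425 on this claim.
Insurer pays the balance: $37,200 − $425 = $36,775.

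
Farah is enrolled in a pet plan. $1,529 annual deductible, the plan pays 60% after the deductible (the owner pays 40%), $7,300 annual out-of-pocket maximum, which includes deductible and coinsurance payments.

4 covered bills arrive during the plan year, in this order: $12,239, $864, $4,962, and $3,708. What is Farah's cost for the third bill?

$1,141.40

Claim 1 ($12,239): deductible takes $1,529, $10,710 remains; 40% of $10,710 = $4,284. Owner owes $5,813 (running OOP $5,813).
Claim 2 ($864): 40% coinsurance on $864 = $345.60. Cost to owner: $345.60. OOP to date $6,158.60.
Claim 3 ($4,962): deductible met; 40% of $4,962 = $1,984.80. OOP would hit $8,143.40 > $7,300, so the cap limits the owner to $7,300 − $6,158.60 = $1,141.40.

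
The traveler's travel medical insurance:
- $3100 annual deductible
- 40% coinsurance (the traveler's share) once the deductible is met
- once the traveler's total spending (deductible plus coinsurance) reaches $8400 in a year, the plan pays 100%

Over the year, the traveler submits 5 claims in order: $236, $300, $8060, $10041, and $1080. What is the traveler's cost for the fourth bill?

Claim 1 ($236): fully absorbed by the deductible. Traveler owes $236 (running OOP $236).
Claim 2 ($300): entire amount goes to the deductible. Traveler owes $300 (running OOP $536).
Claim 3 ($8060): $2564 to deductible, leaving $5496; traveler's 40% is $2198.40. Cost to traveler: $4762.40. OOP to date $5298.40.
Claim 4 ($10041): 40% coinsurance on $10041 = $4016.40. OOP would hit $9314.80 > $8400, so the cap limits the traveler to $8400 − $5298.40 = $3101.60.

$3101.60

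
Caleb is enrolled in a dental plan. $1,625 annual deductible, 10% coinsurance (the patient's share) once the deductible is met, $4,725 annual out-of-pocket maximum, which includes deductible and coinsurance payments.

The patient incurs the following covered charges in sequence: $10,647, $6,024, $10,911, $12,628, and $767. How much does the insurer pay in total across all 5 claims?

$36,252

Bill 1, $10,647: $1,625 to deductible, leaving $9,022; 10% of $9,022 = $902.20. Patient owes $2,527.20 (running OOP $2,527.20). Insurer: $10,647 − $2,527.20 = $8,119.80.
Bill 2, $6,024: 10% coinsurance on $6,024 = $602.40. Cost to patient: $602.40. OOP to date $3,129.60. Plan pays $6,024 − $602.40 = $5,421.60.
Bill 3, $10,911: deductible met; 10% of $10,911 = $1,091.10. Cost to patient: $1,091.10. OOP to date $4,220.70. Plan pays $10,911 − $1,091.10 = $9,819.90.
Bill 4, $12,628: 10% coinsurance on $12,628 = $1,262.80. Adding that to $4,220.70 gives $5,483.50, past the $4,725 cap; patient pays only $4,725 − $4,220.70 = $504.30. Insurer: $12,628 − $504.30 = $12,123.70.
Bill 5, $767: deductible met; 10% of $767 = $76.70. OOP would hit $4,801.70 > $4,725, so the cap limits the patient to $4,725 − $4,725 = $0. Insurer: $767 − $0 = $767.
Insurer total = bills − patient's total = $40,977 − $4,725 = $36,252.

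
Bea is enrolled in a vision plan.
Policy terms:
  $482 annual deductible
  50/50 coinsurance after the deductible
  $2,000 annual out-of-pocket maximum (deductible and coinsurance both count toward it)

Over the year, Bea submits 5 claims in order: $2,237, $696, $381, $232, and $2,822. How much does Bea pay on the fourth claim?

Claim 1 — $2,237: deductible takes $482, $1,755 remains; coinsurance $1,755 × 50% = $877.50. Member owes $1,359.50 (running OOP $1,359.50).
Claim 2 — $696: 50% coinsurance on $696 = $348. Member pays $348; OOP now $1,707.50.
Claim 3 — $381: deductible met; 50% of $381 = $190.50. Member pays $190.50; OOP now $1,898.
Claim 4 — $232: deductible met; 50% of $232 = $116. OOP would hit $2,014 > $2,000, so the cap limits the member to $2,000 − $1,898 = $102.

$102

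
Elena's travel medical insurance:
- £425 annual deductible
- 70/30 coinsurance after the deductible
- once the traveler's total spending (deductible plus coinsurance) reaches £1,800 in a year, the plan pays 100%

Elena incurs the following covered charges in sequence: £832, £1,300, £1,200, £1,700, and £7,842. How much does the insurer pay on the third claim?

Bill 1, £832: £425 finishes the deductible; £407 goes to coinsurance; 30% of £407 = £122.10. Traveler pays £547.10; OOP now £547.10. Plan pays £832 − £547.10 = £284.90.
Bill 2, £1,300: deductible met; 30% of £1,300 = £390. Cost to traveler: £390. OOP to date £937.10. Plan pays £1,300 − £390 = £910.
Bill 3, £1,200: 30% coinsurance on £1,200 = £360. Cost to traveler: £360. OOP to date £1,297.10. Plan pays £1,200 − £360 = £840.

£840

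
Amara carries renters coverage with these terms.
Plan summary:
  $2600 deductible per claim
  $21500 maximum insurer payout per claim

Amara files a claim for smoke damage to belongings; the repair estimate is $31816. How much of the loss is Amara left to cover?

$10316

After the deductible, $31816 − $2600 = $29216 remains.
The $21500 per-incident cap binds; insurer pays $21500.
Out of pocket: $31816 − $21500 = $10316.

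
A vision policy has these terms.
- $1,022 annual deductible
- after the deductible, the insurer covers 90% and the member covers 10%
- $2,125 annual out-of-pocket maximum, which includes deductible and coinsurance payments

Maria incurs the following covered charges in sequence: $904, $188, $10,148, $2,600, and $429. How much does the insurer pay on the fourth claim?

$2,518.80

Claim 1 — $904: fully absorbed by the deductible. Member owes $904 (running OOP $904). Insurer: $904 − $904 = $0.
Claim 2 — $188: deductible takes $118, $70 remains; 10% of $70 = $7. Member pays $125; OOP now $1,029. Plan pays $188 − $125 = $63.
Claim 3 — $10,148: deductible met; 10% of $10,148 = $1,014.80. Cost to member: $1,014.80. OOP to date $2,043.80. Insurer: $10,148 − $1,014.80 = $9,133.20.
Claim 4 — $2,600: deductible met; 10% of $2,600 = $260. That would push OOP to $2,303.80, over the $2,125 cap, so member pays $2,125 − $2,043.80 = $81.20. Insurer: $2,600 − $81.20 = $2,518.80.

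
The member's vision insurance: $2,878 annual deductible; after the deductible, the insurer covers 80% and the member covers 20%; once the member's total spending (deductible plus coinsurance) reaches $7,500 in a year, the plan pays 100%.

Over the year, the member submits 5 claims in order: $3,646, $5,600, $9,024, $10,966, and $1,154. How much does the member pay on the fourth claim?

$1,543.60

Bill 1, $3,646: $2,878 to deductible, leaving $768; coinsurance $768 × 20% = $153.60. Cost to member: $3,031.60. OOP to date $3,031.60.
Bill 2, $5,600: 20% coinsurance on $5,600 = $1,120. Member owes $1,120 (running OOP $4,151.60).
Bill 3, $9,024: 20% coinsurance on $9,024 = $1,804.80. Member pays $1,804.80; OOP now $5,956.40.
Bill 4, $10,966: deductible met; 20% of $10,966 = $2,193.20. Adding that to $5,956.40 gives $8,149.60, past the $7,500 cap; member pays only $7,500 − $5,956.40 = $1,543.60.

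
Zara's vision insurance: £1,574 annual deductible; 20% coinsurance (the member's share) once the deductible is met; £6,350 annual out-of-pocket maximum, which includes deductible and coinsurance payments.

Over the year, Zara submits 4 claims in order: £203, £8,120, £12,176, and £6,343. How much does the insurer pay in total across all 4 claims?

Claim 1 — £203: entire amount goes to the deductible. Member pays £203; OOP now £203. Insurer: £203 − £203 = £0.
Claim 2 — £8,120: £1,371 to deductible, leaving £6,749; 20% of £6,749 = £1,349.80. Member owes £2,720.80 (running OOP £2,923.80). Plan pays £8,120 − £2,720.80 = £5,399.20.
Claim 3 — £12,176: deductible already satisfied, so member's share is 20% × £12,176 = £2,435.20. Member pays £2,435.20; OOP now £5,359. Plan pays £12,176 − £2,435.20 = £9,740.80.
Claim 4 — £6,343: 20% coinsurance on £6,343 = £1,268.60. OOP would hit £6,627.60 > £6,350, so the cap limits the member to £6,350 − £5,359 = £991. Plan pays £6,343 − £991 = £5,352.
Insurer total: £0 + £5,399.20 + £9,740.80 + £5,352 = £20,492.

£20,492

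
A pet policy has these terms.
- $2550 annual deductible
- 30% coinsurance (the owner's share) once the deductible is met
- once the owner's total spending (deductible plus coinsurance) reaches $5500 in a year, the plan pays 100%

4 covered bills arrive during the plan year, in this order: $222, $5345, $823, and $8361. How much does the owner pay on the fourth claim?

Bill 1, $222: fully absorbed by the deductible. Owner owes $222 (running OOP $222).
Bill 2, $5345: deductible takes $2328, $3017 remains; 30% of $3017 = $905.10. Owner owes $3233.10 (running OOP $3455.10).
Bill 3, $823: deductible met; 30% of $823 = $246.90. Cost to owner: $246.90. OOP to date $3702.
Bill 4, $8361: deductible met; 30% of $8361 = $2508.30. That would push OOP to $6210.30, over the $5500 cap, so owner pays $5500 − $3702 = $1798.

$1798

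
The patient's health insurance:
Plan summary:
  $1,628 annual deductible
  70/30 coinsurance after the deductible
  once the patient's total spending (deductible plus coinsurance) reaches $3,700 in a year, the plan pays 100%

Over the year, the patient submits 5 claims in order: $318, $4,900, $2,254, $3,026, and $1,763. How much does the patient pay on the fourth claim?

Claim 1 — $318: entire amount goes to the deductible. Patient pays $318; OOP now $318.
Claim 2 — $4,900: deductible takes $1,310, $3,590 remains; coinsurance $3,590 × 30% = $1,077. Patient pays $2,387; OOP now $2,705.
Claim 3 — $2,254: deductible met; 30% of $2,254 = $676.20. Patient pays $676.20; OOP now $3,381.20.
Claim 4 — $3,026: deductible met; 30% of $3,026 = $907.80. That would push OOP to $4,289, over the $3,700 cap, so patient pays $3,700 − $3,381.20 = $318.80.

$318.80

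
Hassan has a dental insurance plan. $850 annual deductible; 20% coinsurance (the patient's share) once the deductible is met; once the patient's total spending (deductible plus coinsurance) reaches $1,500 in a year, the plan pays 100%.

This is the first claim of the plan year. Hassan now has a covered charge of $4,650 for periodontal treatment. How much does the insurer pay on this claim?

The full $850 deductible is still open; $850 of this bill applies to it.
That leaves $4,650 − $850 = $3,800 for coinsurance.
Patient's 20% share of $3,800 is $760.
So the patient owes $850 + $760 = $1,610 before any cap.
That would bring total out-of-pocket to $1,610, past the $1,500 cap. The patient is capped at $1,500 − $0 = $1,500 on this claim.
Insurer pays the balance: $4,650 − $1,500 = $3,150.

$3,150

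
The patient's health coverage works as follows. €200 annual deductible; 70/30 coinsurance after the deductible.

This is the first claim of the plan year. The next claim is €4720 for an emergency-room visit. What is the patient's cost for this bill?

Nothing has been paid toward the €200 deductible, so the first €200 of this charge is applied there.
After the €200 deductible portion, €4720 − €200 = €4520 is subject to coinsurance.
Coinsurance: €4520 × 30% = €1356.
Patient responsibility: €200 + €1356 = €1556.

€1556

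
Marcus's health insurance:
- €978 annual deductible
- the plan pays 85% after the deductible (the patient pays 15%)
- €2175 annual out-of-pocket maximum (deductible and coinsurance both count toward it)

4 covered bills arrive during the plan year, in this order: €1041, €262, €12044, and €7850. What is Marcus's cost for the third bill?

€1148.25

Claim 1 (€1041): €978 to deductible, leaving €63; patient's 15% is €9.45. Patient pays €987.45; OOP now €987.45.
Claim 2 (€262): deductible already satisfied, so patient's share is 15% × €262 = €39.30. Cost to patient: €39.30. OOP to date €1026.75.
Claim 3 (€12044): deductible already satisfied, so patient's share is 15% × €12044 = €1806.60. Adding that to €1026.75 gives €2833.35, past the €2175 cap; patient pays only €2175 − €1026.75 = €1148.25.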